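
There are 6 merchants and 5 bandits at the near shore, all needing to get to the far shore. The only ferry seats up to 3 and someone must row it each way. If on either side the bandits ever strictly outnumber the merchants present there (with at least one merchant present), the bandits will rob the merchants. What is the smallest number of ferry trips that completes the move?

9

Counting alone: each trip to the far shore takes at most 3 across and each return brings at least 1 back, so after t trips out (and t−1 returns) at most 3t − (t−1) of the 11 are across; that first reaches 11 at t = 5, so at least 9 crossings are needed.
The plan below uses exactly 9 crossings, so it is optimal:
1. 3 bandits → the far shore.  (the near shore: 6M 2B; the far shore: 0M 3B)
2. 1 bandit ← the near shore.  (the near shore: 6M 3B; the far shore: 0M 2B)
3. 3 merchants → the far shore.  (the near shore: 3M 3B; the far shore: 3M 2B)
4. 1 merchant ← the near shore.  (the near shore: 4M 3B; the far shore: 2M 2B)
5. 2 merchants and 1 bandit → the far shore.  (the near shore: 2M 2B; the far shore: 4M 3B)
6. 1 merchant ← the near shore.  (the near shore: 3M 2B; the far shore: 3M 3B)
7. 2 merchants and 1 bandit → the far shore.  (the near shore: 1M 1B; the far shore: 5M 4B)
8. 1 merchant ← the near shore.  (the near shore: 2M 1B; the far shore: 4M 4B)
9. 2 merchants and 1 bandit → the far shore.  (the near shore: 0M 0B; the far shore: 6M 5B)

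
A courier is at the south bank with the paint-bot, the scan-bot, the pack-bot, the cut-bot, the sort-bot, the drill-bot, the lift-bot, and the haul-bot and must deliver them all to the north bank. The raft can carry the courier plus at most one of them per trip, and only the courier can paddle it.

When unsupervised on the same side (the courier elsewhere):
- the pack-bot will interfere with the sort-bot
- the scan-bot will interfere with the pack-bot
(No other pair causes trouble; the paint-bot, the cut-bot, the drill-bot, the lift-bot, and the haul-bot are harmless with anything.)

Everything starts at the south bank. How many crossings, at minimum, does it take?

Counting alone: the courier can take at most 1 across per trip to the north bank, so moving all 8 needs at least 8 loaded trips out, with a return between consecutive ones — at least 15 crossings.
The safety rule pushes this higher. Following every safe sequence of crossings, the most of the 8 that can be at the north bank as the raft arrives there on crossing 15 is 7 — never all 8.
So no plan with fewer than 17 crossings exists, and this one achieves 17:
1. Courier goes to the north bank with the pack-bot.
2. Courier goes back to the south bank alone.
3. Courier goes to the north bank with the paint-bot.
4. Courier goes back to the south bank alone.
5. Courier goes to the north bank with the scan-bot.
6. Courier goes back to the south bank with the pack-bot.
7. Courier goes to the north bank with the sort-bot.
8. Courier goes back to the south bank alone.
9. Courier goes to the north bank with the cut-bot.
10. Courier goes back to the south bank alone.
11. Courier goes to the north bank with the drill-bot.
12. Courier goes back to the south bank alone.
13. Courier goes to the north bank with the lift-bot.
14. Courier goes back to the south bank alone.
15. Courier goes to the north bank with the haul-bot.
16. Courier goes back to the south bank alone.
17. Courier goes to the north bank with the pack-bot.

17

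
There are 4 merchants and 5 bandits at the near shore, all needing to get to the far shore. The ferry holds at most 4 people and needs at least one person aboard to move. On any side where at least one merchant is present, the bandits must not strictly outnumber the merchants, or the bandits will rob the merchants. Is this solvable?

No

The bandits already outnumber the merchants at the near shore before anyone moves, so the starting position itself is disallowed.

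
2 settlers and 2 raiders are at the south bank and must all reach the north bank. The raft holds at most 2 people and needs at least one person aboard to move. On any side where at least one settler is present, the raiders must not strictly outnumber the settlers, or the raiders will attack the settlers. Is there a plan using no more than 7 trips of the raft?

Yes — this plan uses 5 crossings (≤ 7):
1. 2 raiders → the north bank.  (the south bank: 2S 0R; the north bank: 0S 2R)
2. 1 raider ← the south bank.  (the south bank: 2S 1R; the north bank: 0S 1R)
3. 2 settlers → the north bank.  (the south bank: 0S 1R; the north bank: 2S 1R)
4. 1 raider ← the south bank.  (the south bank: 0S 2R; the north bank: 2S 0R)
5. 2 raiders → the north bank.  (the south bank: 0S 0R; the north bank: 2S 2R)

Yes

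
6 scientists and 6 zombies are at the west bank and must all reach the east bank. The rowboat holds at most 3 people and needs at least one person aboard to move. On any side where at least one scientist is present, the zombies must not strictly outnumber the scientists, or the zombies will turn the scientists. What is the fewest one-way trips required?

impossible

Following every safe sequence of crossings from the start, the most of the 12 that can be at the east bank as the rowboat arrives there on crossings 1, 3, 5 is 3, 5, 6 respectively; the best ever achieved is 6 of 12.
From crossing 7 on, no configuration arises that was not already reachable earlier: only 17 distinct safe configurations (who is on which side, and where the rowboat is) can ever be reached, none of them has everyone across, and every continuation just revisits them. They are: 0 scientists + 0 zombies across (rowboat back at the start); 0 scientists + 1 zombie across (rowboat there); 0 scientists + 1 zombie across (rowboat back at the start); 0 scientists + 2 zombies across (rowboat there); 0 scientists + 2 zombies across (rowboat back at the start); 0 scientists + 3 zombies across (rowboat there); 0 scientists + 3 zombies across (rowboat back at the start); 0 scientists + 4 zombies across (rowboat there); 0 scientists + 4 zombies across (rowboat back at the start); 0 scientists + 5 zombies across (rowboat there); 0 scientists + 5 zombies across (rowboat back at the start); 0 scientists + 6 zombies across (rowboat there); 1 scientist + 1 zombie across (rowboat there); 1 scientist + 1 zombie across (rowboat back at the start); 2 scientists + 2 zombies across (rowboat there); 2 scientists + 2 zombies across (rowboat back at the start); 3 scientists + 3 zombies across (rowboat there). So no valid plan exists.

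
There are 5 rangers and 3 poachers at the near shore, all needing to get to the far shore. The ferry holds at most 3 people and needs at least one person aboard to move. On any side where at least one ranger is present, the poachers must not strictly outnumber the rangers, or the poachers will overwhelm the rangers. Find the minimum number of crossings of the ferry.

7

Counting alone: each trip to the far shore takes at most 3 across and each return brings at least 1 back, so after t trips out (and t−1 returns) at most 3t − (t−1) of the 8 are across; that first reaches 8 at t = 4, so at least 7 crossings are needed.
The plan below uses exactly 7 crossings, so it is optimal:
1. 2 poachers → the far shore.  (the near shore: 5R 1P; the far shore: 0R 2P)
2. 1 poacher ← the near shore.  (the near shore: 5R 2P; the far shore: 0R 1P)
3. 2 rangers and 1 poacher → the far shore.  (the near shore: 3R 1P; the far shore: 2R 2P)
4. 1 poacher ← the near shore.  (the near shore: 3R 2P; the far shore: 2R 1P)
5. 1 ranger and 2 poachers → the far shore.  (the near shore: 2R 0P; the far shore: 3R 3P)
6. 1 poacher ← the near shore.  (the near shore: 2R 1P; the far shore: 3R 2P)
7. 2 rangers and 1 poacher → the far shore.  (the near shore: 0R 0P; the far shore: 5R 3P)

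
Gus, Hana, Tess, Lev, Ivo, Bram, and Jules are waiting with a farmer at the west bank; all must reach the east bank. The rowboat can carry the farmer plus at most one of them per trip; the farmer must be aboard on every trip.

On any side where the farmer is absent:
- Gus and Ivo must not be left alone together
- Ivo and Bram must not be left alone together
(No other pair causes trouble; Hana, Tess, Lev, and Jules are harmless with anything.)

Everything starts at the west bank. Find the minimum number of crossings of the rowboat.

15

Counting alone: the farmer can take at most 1 across per trip to the east bank, so moving all 7 needs at least 7 loaded trips out, with a return between consecutive ones — at least 13 crossings.
The safety rule pushes this higher. Following every safe sequence of crossings, the most of the 7 that can be at the east bank as the rowboat arrives there on crossing 13 is 6 — never all 7.
So no plan with fewer than 15 crossings exists, and this one achieves 15:
1. Farmer goes to the east bank with Ivo.  [the west bank: Bram, Gus, Hana, Jules, Lev, Tess | the east bank: Ivo]
2. Farmer goes back to the west bank alone.  [the west bank: Bram, Gus, Hana, Jules, Lev, Tess | the east bank: Ivo]
3. Farmer goes to the east bank with Gus.  [the west bank: Bram, Hana, Jules, Lev, Tess | the east bank: Gus, Ivo]
4. Farmer goes back to the west bank with Ivo.  [the west bank: Bram, Hana, Ivo, Jules, Lev, Tess | the east bank: Gus]
5. Farmer goes to the east bank with Bram.  [the west bank: Hana, Ivo, Jules, Lev, Tess | the east bank: Bram, Gus]
6. Farmer goes back to the west bank alone.  [the west bank: Hana, Ivo, Jules, Lev, Tess | the east bank: Bram, Gus]
7. Farmer goes to the east bank with Hana.  [the west bank: Ivo, Jules, Lev, Tess | the east bank: Bram, Gus, Hana]
8. Farmer goes back to the west bank alone.  [the west bank: Ivo, Jules, Lev, Tess | the east bank: Bram, Gus, Hana]
9. Farmer goes to the east bank with Tess.  [the west bank: Ivo, Jules, Lev | the east bank: Bram, Gus, Hana, Tess]
10. Farmer goes back to the west bank alone.  [the west bank: Ivo, Jules, Lev | the east bank: Bram, Gus, Hana, Tess]
11. Farmer goes to the east bank with Lev.  [the west bank: Ivo, Jules | the east bank: Bram, Gus, Hana, Lev, Tess]
12. Farmer goes back to the west bank alone.  [the west bank: Ivo, Jules | the east bank: Bram, Gus, Hana, Lev, Tess]
13. Farmer goes to the east bank with Jules.  [the west bank: Ivo | the east bank: Bram, Gus, Hana, Jules, Lev, Tess]
14. Farmer goes back to the west bank alone.  [the west bank: Ivo | the east bank: Bram, Gus, Hana, Jules, Lev, Tess]
15. Farmer goes to the east bank with Ivo.  [the west bank: — | the east bank: Bram, Gus, Hana, Ivo, Jules, Lev, Tess]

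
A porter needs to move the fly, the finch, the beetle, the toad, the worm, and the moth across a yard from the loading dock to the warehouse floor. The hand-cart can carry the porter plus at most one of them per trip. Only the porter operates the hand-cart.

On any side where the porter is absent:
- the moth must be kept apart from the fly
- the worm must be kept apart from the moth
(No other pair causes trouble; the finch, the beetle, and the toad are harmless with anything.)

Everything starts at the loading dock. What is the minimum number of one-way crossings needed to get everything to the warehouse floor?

Counting alone: the porter can take at most 1 across per trip to the warehouse floor, so moving all 6 needs at least 6 loaded trips out, with a return between consecutive ones — at least 11 crossings.
The safety rule pushes this higher. Following every safe sequence of crossings, the most of the 6 that can be at the warehouse floor as the hand-cart arrives there on crossing 11 is 5 — never all 6.
So no plan with fewer than 13 crossings exists, and this one achieves 13:
1. Porter goes to the warehouse floor with the moth.  [the loading dock: the beetle, the finch, the fly, the toad, the worm | the warehouse floor: the moth]
2. Porter goes back to the loading dock alone.  [the loading dock: the beetle, the finch, the fly, the toad, the worm | the warehouse floor: the moth]
3. Porter goes to the warehouse floor with the fly.  [the loading dock: the beetle, the finch, the toad, the worm | the warehouse floor: the fly, the moth]
4. Porter goes back to the loading dock with the moth.  [the loading dock: the beetle, the finch, the moth, the toad, the worm | the warehouse floor: the fly]
5. Porter goes to the warehouse floor with the worm.  [the loading dock: the beetle, the finch, the moth, the toad | the warehouse floor: the fly, the worm]
6. Porter goes back to the loading dock alone.  [the loading dock: the beetle, the finch, the moth, the toad | the warehouse floor: the fly, the worm]
7. Porter goes to the warehouse floor with the finch.  [the loading dock: the beetle, the moth, the toad | the warehouse floor: the finch, the fly, the worm]
8. Porter goes back to the loading dock alone.  [the loading dock: the beetle, the moth, the toad | the warehouse floor: the finch, the fly, the worm]
9. Porter goes to the warehouse floor with the beetle.  [the loading dock: the moth, the toad | the warehouse floor: the beetle, the finch, the fly, the worm]
10. Porter goes back to the loading dock alone.  [the loading dock: the moth, the toad | the warehouse floor: the beetle, the finch, the fly, the worm]
11. Porter goes to the warehouse floor with the toad.  [the loading dock: the moth | the warehouse floor: the beetle, the finch, the fly, the toad, the worm]
12. Porter goes back to the loading dock alone.  [the loading dock: the moth | the warehouse floor: the beetle, the finch, the fly, the toad, the worm]
13. Porter goes to the warehouse floor with the moth.  [the loading dock: — | the warehouse floor: the beetle, the finch, the fly, the moth, the toad, the worm]

13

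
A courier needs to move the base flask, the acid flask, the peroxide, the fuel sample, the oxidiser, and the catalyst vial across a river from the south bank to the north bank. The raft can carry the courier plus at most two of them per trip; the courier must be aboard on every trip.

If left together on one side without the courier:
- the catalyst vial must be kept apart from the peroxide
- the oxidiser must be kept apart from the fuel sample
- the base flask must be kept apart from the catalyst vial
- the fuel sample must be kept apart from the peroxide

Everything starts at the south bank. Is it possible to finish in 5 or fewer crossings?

No

Counting alone: the courier can take at most 2 across per trip to the north bank, so moving all 6 needs at least 3 loaded trips out, with a return between consecutive ones — at least 5 crossings.
The safety rule pushes this higher. Following every safe sequence of crossings, the most of the 6 that can be at the north bank as the raft arrives there on crossing 5 is 5 — never all 6.
So the move cannot be finished within 5 crossings. (The shortest complete plan takes 7:)
1. Courier goes to the north bank with the catalyst vial and the fuel sample.  [the south bank: the acid flask, the base flask, the oxidiser, the peroxide | the north bank: the catalyst vial, the fuel sample]
2. Courier goes back to the south bank alone.  [the south bank: the acid flask, the base flask, the oxidiser, the peroxide | the north bank: the catalyst vial, the fuel sample]
3. Courier goes to the north bank with the acid flask and the base flask.  [the south bank: the oxidiser, the peroxide | the north bank: the acid flask, the base flask, the catalyst vial, the fuel sample]
4. Courier goes back to the south bank with the catalyst vial.  [the south bank: the catalyst vial, the oxidiser, the peroxide | the north bank: the acid flask, the base flask, the fuel sample]
5. Courier goes to the north bank with the oxidiser and the peroxide.  [the south bank: the catalyst vial | the north bank: the acid flask, the base flask, the fuel sample, the oxidiser, the peroxide]
6. Courier goes back to the south bank with the fuel sample.  [the south bank: the catalyst vial, the fuel sample | the north bank: the acid flask, the base flask, the oxidiser, the peroxide]
7. Courier goes to the north bank with the catalyst vial and the fuel sample.  [the south bank: — | the north bank: the acid flask, the base flask, the catalyst vial, the fuel sample, the oxidiser, the peroxide]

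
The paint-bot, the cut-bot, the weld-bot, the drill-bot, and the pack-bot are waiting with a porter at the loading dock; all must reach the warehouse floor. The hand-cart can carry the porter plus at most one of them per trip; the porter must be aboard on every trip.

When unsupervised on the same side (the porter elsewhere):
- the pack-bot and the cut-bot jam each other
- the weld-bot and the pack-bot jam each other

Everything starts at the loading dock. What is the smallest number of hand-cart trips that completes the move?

Counting alone: the porter can take at most 1 across per trip to the warehouse floor, so moving all 5 needs at least 5 loaded trips out, with a return between consecutive ones — at least 9 crossings.
The safety rule pushes this higher. Following every safe sequence of crossings, the most of the 5 that can be at the warehouse floor as the hand-cart arrives there on crossing 9 is 4 — never all 5.
So no plan with fewer than 11 crossings exists, and this one achieves 11:
1. Porter goes to the warehouse floor with the pack-bot.  [the loading dock: the cut-bot, the drill-bot, the paint-bot, the weld-bot | the warehouse floor: the pack-bot]
2. Porter goes back to the loading dock alone.  [the loading dock: the cut-bot, the drill-bot, the paint-bot, the weld-bot | the warehouse floor: the pack-bot]
3. Porter goes to the warehouse floor with the paint-bot.  [the loading dock: the cut-bot, the drill-bot, the weld-bot | the warehouse floor: the pack-bot, the paint-bot]
4. Porter goes back to the loading dock alone.  [the loading dock: the cut-bot, the drill-bot, the weld-bot | the warehouse floor: the pack-bot, the paint-bot]
5. Porter goes to the warehouse floor with the cut-bot.  [the loading dock: the drill-bot, the weld-bot | the warehouse floor: the cut-bot, the pack-bot, the paint-bot]
6. Porter goes back to the loading dock with the pack-bot.  [the loading dock: the drill-bot, the pack-bot, the weld-bot | the warehouse floor: the cut-bot, the paint-bot]
7. Porter goes to the warehouse floor with the weld-bot.  [the loading dock: the drill-bot, the pack-bot | the warehouse floor: the cut-bot, the paint-bot, the weld-bot]
8. Porter goes back to the loading dock alone.  [the loading dock: the drill-bot, the pack-bot | the warehouse floor: the cut-bot, the paint-bot, the weld-bot]
9. Porter goes to the warehouse floor with the drill-bot.  [the loading dock: the pack-bot | the warehouse floor: the cut-bot, the drill-bot, the paint-bot, the weld-bot]
10. Porter goes back to the loading dock alone.  [the loading dock: the pack-bot | the warehouse floor: the cut-bot, the drill-bot, the paint-bot, the weld-bot]
11. Porter goes to the warehouse floor with the pack-bot.  [the loading dock: — | the warehouse floor: the cut-bot, the drill-bot, the pack-bot, the paint-bot, the weld-bot]

11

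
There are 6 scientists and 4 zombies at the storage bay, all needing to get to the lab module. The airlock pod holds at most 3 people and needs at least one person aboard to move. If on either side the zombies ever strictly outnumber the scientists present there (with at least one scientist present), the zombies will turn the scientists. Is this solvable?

1. 2 zombies → the lab module.  (the storage bay: 6S 2Z; the lab module: 0S 2Z)
2. 1 zombie ← the storage bay.  (the storage bay: 6S 3Z; the lab module: 0S 1Z)
3. 3 zombies → the lab module.  (the storage bay: 6S 0Z; the lab module: 0S 4Z)
4. 1 zombie ← the storage bay.  (the storage bay: 6S 1Z; the lab module: 0S 3Z)
5. 3 scientists → the lab module.  (the storage bay: 3S 1Z; the lab module: 3S 3Z)
6. 1 zombie ← the storage bay.  (the storage bay: 3S 2Z; the lab module: 3S 2Z)
7. 1 scientist and 2 zombies → the lab module.  (the storage bay: 2S 0Z; the lab module: 4S 4Z)
8. 1 zombie ← the storage bay.  (the storage bay: 2S 1Z; the lab module: 4S 3Z)
9. 2 scientists and 1 zombie → the lab module.  (the storage bay: 0S 0Z; the lab module: 6S 4Z)

Yes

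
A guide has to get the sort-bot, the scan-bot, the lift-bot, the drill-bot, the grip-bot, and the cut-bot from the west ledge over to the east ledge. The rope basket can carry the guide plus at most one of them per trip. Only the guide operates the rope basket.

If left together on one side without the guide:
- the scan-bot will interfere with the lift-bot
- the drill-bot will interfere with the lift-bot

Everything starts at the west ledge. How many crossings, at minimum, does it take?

13

Counting alone: the guide can take at most 1 across per trip to the east ledge, so moving all 6 needs at least 6 loaded trips out, with a return between consecutive ones — at least 11 crossings.
The safety rule pushes this higher. Following every safe sequence of crossings, the most of the 6 that can be at the east ledge as the rope basket arrives there on crossing 11 is 5 — never all 6.
So no plan with fewer than 13 crossings exists, and this one achieves 13:
1. Guide goes to the east ledge with the lift-bot.
2. Guide goes back to the west ledge alone.
3. Guide goes to the east ledge with the sort-bot.
4. Guide goes back to the west ledge alone.
5. Guide goes to the east ledge with the scan-bot.
6. Guide goes back to the west ledge with the lift-bot.
7. Guide goes to the east ledge with the drill-bot.
8. Guide goes back to the west ledge alone.
9. Guide goes to the east ledge with the grip-bot.
10. Guide goes back to the west ledge alone.
11. Guide goes to the east ledge with the cut-bot.
12. Guide goes back to the west ledge alone.
13. Guide goes to the east ledge with the lift-bot.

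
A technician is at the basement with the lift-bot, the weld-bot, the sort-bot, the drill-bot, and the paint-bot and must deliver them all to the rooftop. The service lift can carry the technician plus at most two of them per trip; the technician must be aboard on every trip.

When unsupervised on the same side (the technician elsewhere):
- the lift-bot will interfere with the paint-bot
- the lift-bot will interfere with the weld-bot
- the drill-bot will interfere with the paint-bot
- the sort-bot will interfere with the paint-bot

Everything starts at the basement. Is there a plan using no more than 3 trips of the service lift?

Counting alone: the technician can take at most 2 across per trip to the rooftop, so moving all 5 needs at least 3 loaded trips out, with a return between consecutive ones — at least 5 crossings.
Since 3 < 5, 3 crossings cannot be enough. (The shortest complete plan in fact takes 5:)
1. Technician goes to the rooftop with the lift-bot and the paint-bot.  [the basement: the drill-bot, the sort-bot, the weld-bot | the rooftop: the lift-bot, the paint-bot]
2. Technician goes back to the basement with the paint-bot.  [the basement: the drill-bot, the paint-bot, the sort-bot, the weld-bot | the rooftop: the lift-bot]
3. Technician goes to the rooftop with the drill-bot and the sort-bot.  [the basement: the paint-bot, the weld-bot | the rooftop: the drill-bot, the lift-bot, the sort-bot]
4. Technician goes back to the basement alone.  [the basement: the paint-bot, the weld-bot | the rooftop: the drill-bot, the lift-bot, the sort-bot]
5. Technician goes to the rooftop with the paint-bot and the weld-bot.  [the basement: — | the rooftop: the drill-bot, the lift-bot, the paint-bot, the sort-bot, the weld-bot]

No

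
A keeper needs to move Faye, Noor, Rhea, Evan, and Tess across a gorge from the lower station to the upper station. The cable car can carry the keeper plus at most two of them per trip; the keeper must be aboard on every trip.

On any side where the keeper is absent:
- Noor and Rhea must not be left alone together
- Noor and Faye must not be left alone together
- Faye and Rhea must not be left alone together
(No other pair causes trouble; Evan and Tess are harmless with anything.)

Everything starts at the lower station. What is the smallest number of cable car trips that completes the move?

Counting alone: the keeper can take at most 2 across per trip to the upper station, so moving all 5 needs at least 3 loaded trips out, with a return between consecutive ones — at least 5 crossings.
The safety rule pushes this higher. Following every safe sequence of crossings, the most of the 5 that can be at the upper station as the cable car arrives there on crossing 5 is 4 — never all 5.
So no plan with fewer than 7 crossings exists, and this one achieves 7:
1. Keeper goes to the upper station with Faye and Noor.  [the lower station: Evan, Rhea, Tess | the upper station: Faye, Noor]
2. Keeper goes back to the lower station with Faye.  [the lower station: Evan, Faye, Rhea, Tess | the upper station: Noor]
3. Keeper goes to the upper station with Evan and Faye.  [the lower station: Rhea, Tess | the upper station: Evan, Faye, Noor]
4. Keeper goes back to the lower station with Faye.  [the lower station: Faye, Rhea, Tess | the upper station: Evan, Noor]
5. Keeper goes to the upper station with Faye and Tess.  [the lower station: Rhea | the upper station: Evan, Faye, Noor, Tess]
6. Keeper goes back to the lower station with Faye.  [the lower station: Faye, Rhea | the upper station: Evan, Noor, Tess]
7. Keeper goes to the upper station with Faye and Rhea.  [the lower station: — | the upper station: Evan, Faye, Noor, Rhea, Tess]

7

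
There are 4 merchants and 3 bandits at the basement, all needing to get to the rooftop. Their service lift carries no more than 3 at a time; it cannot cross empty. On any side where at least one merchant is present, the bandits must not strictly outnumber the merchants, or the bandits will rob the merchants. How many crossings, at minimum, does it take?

5

Counting alone: each trip to the rooftop takes at most 3 across and each return brings at least 1 back, so after t trips out (and t−1 returns) at most 3t − (t−1) of the 7 are across; that first reaches 7 at t = 3, so at least 5 crossings are needed.
The plan below uses exactly 5 crossings, so it is optimal:
1. 3 bandits → the rooftop.  (the basement: 4M 0B; the rooftop: 0M 3B)
2. 1 bandit ← the basement.  (the basement: 4M 1B; the rooftop: 0M 2B)
3. 3 merchants → the rooftop.  (the basement: 1M 1B; the rooftop: 3M 2B)
4. 1 merchant ← the basement.  (the basement: 2M 1B; the rooftop: 2M 2B)
5. 2 merchants and 1 bandit → the rooftop.  (the basement: 0M 0B; the rooftop: 4M 3B)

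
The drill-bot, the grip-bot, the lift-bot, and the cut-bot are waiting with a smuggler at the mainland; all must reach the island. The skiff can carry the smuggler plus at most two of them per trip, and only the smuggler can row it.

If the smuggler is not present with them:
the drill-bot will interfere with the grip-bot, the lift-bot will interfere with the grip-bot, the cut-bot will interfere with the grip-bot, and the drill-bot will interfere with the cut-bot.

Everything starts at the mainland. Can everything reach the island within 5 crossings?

Yes

Yes — this plan uses 5 crossings (≤ 5):
1. Smuggler goes to the island with the drill-bot and the grip-bot.  [the mainland: the cut-bot, the lift-bot | the island: the drill-bot, the grip-bot]
2. Smuggler goes back to the mainland with the drill-bot.  [the mainland: the cut-bot, the drill-bot, the lift-bot | the island: the grip-bot]
3. Smuggler goes to the island with the drill-bot and the lift-bot.  [the mainland: the cut-bot | the island: the drill-bot, the grip-bot, the lift-bot]
4. Smuggler goes back to the mainland with the grip-bot.  [the mainland: the cut-bot, the grip-bot | the island: the drill-bot, the lift-bot]
5. Smuggler goes to the island with the cut-bot and the grip-bot.  [the mainland: — | the island: the cut-bot, the drill-bot, the grip-bot, the lift-bot]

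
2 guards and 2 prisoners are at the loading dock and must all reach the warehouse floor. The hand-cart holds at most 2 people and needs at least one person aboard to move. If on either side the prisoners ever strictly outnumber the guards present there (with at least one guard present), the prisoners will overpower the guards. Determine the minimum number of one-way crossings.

Counting alone: each trip to the warehouse floor takes at most 2 across and each return brings at least 1 back, so after t trips out (and t−1 returns) at most 2t − (t−1) of the 4 are across; that first reaches 4 at t = 3, so at least 5 crossings are needed.
The plan below uses exactly 5 crossings, so it is optimal:
1. 2 prisoners → the warehouse floor.  (the loading dock: 2G 0P; the warehouse floor: 0G 2P)
2. 1 prisoner ← the loading dock.  (the loading dock: 2G 1P; the warehouse floor: 0G 1P)
3. 2 guards → the warehouse floor.  (the loading dock: 0G 1P; the warehouse floor: 2G 1P)
4. 1 prisoner ← the loading dock.  (the loading dock: 0G 2P; the warehouse floor: 2G 0P)
5. 2 prisoners → the warehouse floor.  (the loading dock: 0G 0P; the warehouse floor: 2G 2P)

5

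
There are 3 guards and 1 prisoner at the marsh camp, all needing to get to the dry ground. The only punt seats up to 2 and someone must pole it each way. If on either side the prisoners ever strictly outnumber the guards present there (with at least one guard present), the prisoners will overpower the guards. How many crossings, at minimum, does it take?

Counting alone: each trip to the dry ground takes at most 2 across and each return brings at least 1 back, so after t trips out (and t−1 returns) at most 2t − (t−1) of the 4 are across; that first reaches 4 at t = 3, so at least 5 crossings are needed.
The plan below uses exactly 5 crossings, so it is optimal:
1. 1 guard and 1 prisoner → the dry ground.  (the marsh camp: 2G 0P; the dry ground: 1G 1P)
2. 1 prisoner ← the marsh camp.  (the marsh camp: 2G 1P; the dry ground: 1G 0P)
3. 1 guard and 1 prisoner → the dry ground.  (the marsh camp: 1G 0P; the dry ground: 2G 1P)
4. 1 prisoner ← the marsh camp.  (the marsh camp: 1G 1P; the dry ground: 2G 0P)
5. 1 guard and 1 prisoner → the dry ground.  (the marsh camp: 0G 0P; the dry ground: 3G 1P)

5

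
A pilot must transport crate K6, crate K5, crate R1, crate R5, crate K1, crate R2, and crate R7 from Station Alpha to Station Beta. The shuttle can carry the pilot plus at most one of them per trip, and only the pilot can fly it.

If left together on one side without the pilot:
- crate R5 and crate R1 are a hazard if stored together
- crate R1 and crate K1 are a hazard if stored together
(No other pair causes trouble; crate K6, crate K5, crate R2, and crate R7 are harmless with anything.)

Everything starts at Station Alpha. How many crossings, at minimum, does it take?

15

Counting alone: the pilot can take at most 1 across per trip to Station Beta, so moving all 7 needs at least 7 loaded trips out, with a return between consecutive ones — at least 13 crossings.
The safety rule pushes this higher. Following every safe sequence of crossings, the most of the 7 that can be at Station Beta as the shuttle arrives there on crossing 13 is 6 — never all 7.
So no plan with fewer than 15 crossings exists, and this one achieves 15:
1. Pilot goes to Station Beta with crate R1.
2. Pilot goes back to Station Alpha alone.
3. Pilot goes to Station Beta with crate K6.
4. Pilot goes back to Station Alpha alone.
5. Pilot goes to Station Beta with crate K5.
6. Pilot goes back to Station Alpha alone.
7. Pilot goes to Station Beta with crate R5.
8. Pilot goes back to Station Alpha with crate R1.
9. Pilot goes to Station Beta with crate K1.
10. Pilot goes back to Station Alpha alone.
11. Pilot goes to Station Beta with crate R2.
12. Pilot goes back to Station Alpha alone.
13. Pilot goes to Station Beta with crate R7.
14. Pilot goes back to Station Alpha alone.
15. Pilot goes to Station Beta with crate R1.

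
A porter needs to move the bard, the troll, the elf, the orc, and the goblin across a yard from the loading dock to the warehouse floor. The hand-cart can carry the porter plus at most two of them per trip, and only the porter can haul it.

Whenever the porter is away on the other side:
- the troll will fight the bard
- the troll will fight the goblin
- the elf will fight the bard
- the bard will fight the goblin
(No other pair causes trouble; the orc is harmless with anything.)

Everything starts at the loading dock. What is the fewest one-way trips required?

7

Counting alone: the porter can take at most 2 across per trip to the warehouse floor, so moving all 5 needs at least 3 loaded trips out, with a return between consecutive ones — at least 5 crossings.
The safety rule pushes this higher. Following every safe sequence of crossings, the most of the 5 that can be at the warehouse floor as the hand-cart arrives there on crossing 5 is 4 — never all 5.
So no plan with fewer than 7 crossings exists, and this one achieves 7:
1. Porter goes to the warehouse floor with the bard and the troll.  [the loading dock: the elf, the goblin, the orc | the warehouse floor: the bard, the troll]
2. Porter goes back to the loading dock with the bard.  [the loading dock: the bard, the elf, the goblin, the orc | the warehouse floor: the troll]
3. Porter goes to the warehouse floor with the bard and the elf.  [the loading dock: the goblin, the orc | the warehouse floor: the bard, the elf, the troll]
4. Porter goes back to the loading dock with the bard.  [the loading dock: the bard, the goblin, the orc | the warehouse floor: the elf, the troll]
5. Porter goes to the warehouse floor with the bard and the orc.  [the loading dock: the goblin | the warehouse floor: the bard, the elf, the orc, the troll]
6. Porter goes back to the loading dock with the bard.  [the loading dock: the bard, the goblin | the warehouse floor: the elf, the orc, the troll]
7. Porter goes to the warehouse floor with the bard and the goblin.  [the loading dock: — | the warehouse floor: the bard, the elf, the goblin, the orc, the troll]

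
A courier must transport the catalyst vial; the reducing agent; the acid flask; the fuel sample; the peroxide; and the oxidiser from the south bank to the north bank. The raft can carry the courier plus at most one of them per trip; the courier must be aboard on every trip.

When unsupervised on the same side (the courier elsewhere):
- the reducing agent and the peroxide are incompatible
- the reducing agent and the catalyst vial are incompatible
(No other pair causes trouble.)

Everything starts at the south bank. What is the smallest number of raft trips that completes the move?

Counting alone: the courier can take at most 1 across per trip to the north bank, so moving all 6 needs at least 6 loaded trips out, with a return between consecutive ones — at least 11 crossings.
The safety rule pushes this higher. Following every safe sequence of crossings, the most of the 6 that can be at the north bank as the raft arrives there on crossing 11 is 5 — never all 6.
So no plan with fewer than 13 crossings exists, and this one achieves 13:
1. Courier goes to the north bank with the reducing agent.  [the south bank: the acid flask, the catalyst vial, the fuel sample, the oxidiser, the peroxide | the north bank: the reducing agent]
2. Courier goes back to the south bank alone.  [the south bank: the acid flask, the catalyst vial, the fuel sample, the oxidiser, the peroxide | the north bank: the reducing agent]
3. Courier goes to the north bank with the catalyst vial.  [the south bank: the acid flask, the fuel sample, the oxidiser, the peroxide | the north bank: the catalyst vial, the reducing agent]
4. Courier goes back to the south bank with the reducing agent.  [the south bank: the acid flask, the fuel sample, the oxidiser, the peroxide, the reducing agent | the north bank: the catalyst vial]
5. Courier goes to the north bank with the peroxide.  [the south bank: the acid flask, the fuel sample, the oxidiser, the reducing agent | the north bank: the catalyst vial, the peroxide]
6. Courier goes back to the south bank alone.  [the south bank: the acid flask, the fuel sample, the oxidiser, the reducing agent | the north bank: the catalyst vial, the peroxide]
7. Courier goes to the north bank with the acid flask.  [the south bank: the fuel sample, the oxidiser, the reducing agent | the north bank: the acid flask, the catalyst vial, the peroxide]
8. Courier goes back to the south bank alone.  [the south bank: the fuel sample, the oxidiser, the reducing agent | the north bank: the acid flask, the catalyst vial, the peroxide]
9. Courier goes to the north bank with the fuel sample.  [the south bank: the oxidiser, the reducing agent | the north bank: the acid flask, the catalyst vial, the fuel sample, the peroxide]
10. Courier goes back to the south bank alone.  [the south bank: the oxidiser, the reducing agent | the north bank: the acid flask, the catalyst vial, the fuel sample, the peroxide]
11. Courier goes to the north bank with the oxidiser.  [the south bank: the reducing agent | the north bank: the acid flask, the catalyst vial, the fuel sample, the oxidiser, the peroxide]
12. Courier goes back to the south bank alone.  [the south bank: the reducing agent | the north bank: the acid flask, the catalyst vial, the fuel sample, the oxidiser, the peroxide]
13. Courier goes to the north bank with the reducing agent.  [the south bank: — | the north bank: the acid flask, the catalyst vial, the fuel sample, the oxidiser, the peroxide, the reducing agent]

13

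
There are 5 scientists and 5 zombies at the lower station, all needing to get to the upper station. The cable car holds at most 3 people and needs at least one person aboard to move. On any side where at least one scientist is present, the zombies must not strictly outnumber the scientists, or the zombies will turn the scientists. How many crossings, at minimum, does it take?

Counting alone: each trip to the upper station takes at most 3 across and each return brings at least 1 back, so after t trips out (and t−1 returns) at most 3t − (t−1) of the 10 are across; that first reaches 10 at t = 5, so at least 9 crossings are needed.
The safety rule pushes this higher. Following every safe sequence of crossings, the most of the 10 that can be at the upper station as the cable car arrives there on crossing 9 is 9 — never all 10.
So no plan with fewer than 11 crossings exists, and this one achieves 11:
1. 2 zombies → the upper station.  (the lower station: 5S 3Z; the upper station: 0S 2Z)
2. 1 zombie ← the lower station.  (the lower station: 5S 4Z; the upper station: 0S 1Z)
3. 3 zombies → the upper station.  (the lower station: 5S 1Z; the upper station: 0S 4Z)
4. 1 zombie ← the lower station.  (the lower station: 5S 2Z; the upper station: 0S 3Z)
5. 3 scientists → the upper station.  (the lower station: 2S 2Z; the upper station: 3S 3Z)
6. 1 scientist and 1 zombie ← the lower station.  (the lower station: 3S 3Z; the upper station: 2S 2Z)
7. 3 scientists → the upper station.  (the lower station: 0S 3Z; the upper station: 5S 2Z)
8. 1 zombie ← the lower station.  (the lower station: 0S 4Z; the upper station: 5S 1Z)
9. 2 zombies → the upper station.  (the lower station: 0S 2Z; the upper station: 5S 3Z)
10. 1 zombie ← the lower station.  (the lower station: 0S 3Z; the upper station: 5S 2Z)
11. 3 zombies → the upper station.  (the lower station: 0S 0Z; the upper station: 5S 5Z)

11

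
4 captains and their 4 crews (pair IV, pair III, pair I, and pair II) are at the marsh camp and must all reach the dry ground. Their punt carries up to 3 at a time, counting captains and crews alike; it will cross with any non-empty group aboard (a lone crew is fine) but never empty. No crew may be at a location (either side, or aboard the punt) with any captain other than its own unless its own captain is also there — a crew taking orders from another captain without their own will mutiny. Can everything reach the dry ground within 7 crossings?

No

Counting alone: each trip to the dry ground takes at most 3 across and each return brings at least 1 back, so after t trips out (and t−1 returns) at most 3t − (t−1) of the 8 are across; that first reaches 8 at t = 4, so at least 7 crossings are needed.
The safety rule pushes this higher. Following every safe sequence of crossings, the most of the 8 that can be at the dry ground as the punt arrives there on crossing 7 is 7 — never all 8.
So the move cannot be finished within 7 crossings. (The shortest complete plan takes 9:)
1. captain IV and crew IV cross → the dry ground.
2. captain IV crosses ← the marsh camp.
3. captain III, captain IV, and crew III cross → the dry ground.
4. captain IV and crew IV cross ← the marsh camp.
5. captain I, captain II, and captain IV cross → the dry ground.
6. crew III crosses ← the marsh camp.
7. crew III and crew IV cross → the dry ground.
8. crew IV crosses ← the marsh camp.
9. crew I, crew II, and crew IV cross → the dry ground.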